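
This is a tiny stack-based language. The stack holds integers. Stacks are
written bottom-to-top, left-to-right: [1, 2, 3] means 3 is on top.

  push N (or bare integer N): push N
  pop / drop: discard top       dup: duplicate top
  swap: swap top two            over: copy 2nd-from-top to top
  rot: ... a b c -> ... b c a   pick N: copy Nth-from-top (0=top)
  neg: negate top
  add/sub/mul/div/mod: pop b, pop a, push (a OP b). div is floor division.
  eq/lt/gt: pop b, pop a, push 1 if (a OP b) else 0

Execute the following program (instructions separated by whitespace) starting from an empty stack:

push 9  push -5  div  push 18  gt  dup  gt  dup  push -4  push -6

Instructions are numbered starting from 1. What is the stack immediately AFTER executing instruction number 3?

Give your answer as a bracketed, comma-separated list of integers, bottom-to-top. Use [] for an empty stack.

Step 1 ('push 9'): [9]
Step 2 ('push -5'): [9, -5]
Step 3 ('div'): [-2]

Answer: [-2]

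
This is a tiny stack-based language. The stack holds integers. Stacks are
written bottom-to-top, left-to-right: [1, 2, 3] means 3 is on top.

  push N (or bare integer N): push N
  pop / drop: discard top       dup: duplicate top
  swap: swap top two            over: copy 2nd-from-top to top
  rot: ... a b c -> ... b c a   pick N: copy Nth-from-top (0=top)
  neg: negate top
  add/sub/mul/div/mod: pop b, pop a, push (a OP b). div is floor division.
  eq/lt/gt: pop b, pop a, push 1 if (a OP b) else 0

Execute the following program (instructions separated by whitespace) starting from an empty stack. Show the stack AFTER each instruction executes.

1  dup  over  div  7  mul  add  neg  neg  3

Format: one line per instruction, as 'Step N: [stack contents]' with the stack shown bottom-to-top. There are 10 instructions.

Step 1: [1]
Step 2: [1, 1]
Step 3: [1, 1, 1]
Step 4: [1, 1]
Step 5: [1, 1, 7]
Step 6: [1, 7]
Step 7: [8]
Step 8: [-8]
Step 9: [8]
Step 10: [8, 3]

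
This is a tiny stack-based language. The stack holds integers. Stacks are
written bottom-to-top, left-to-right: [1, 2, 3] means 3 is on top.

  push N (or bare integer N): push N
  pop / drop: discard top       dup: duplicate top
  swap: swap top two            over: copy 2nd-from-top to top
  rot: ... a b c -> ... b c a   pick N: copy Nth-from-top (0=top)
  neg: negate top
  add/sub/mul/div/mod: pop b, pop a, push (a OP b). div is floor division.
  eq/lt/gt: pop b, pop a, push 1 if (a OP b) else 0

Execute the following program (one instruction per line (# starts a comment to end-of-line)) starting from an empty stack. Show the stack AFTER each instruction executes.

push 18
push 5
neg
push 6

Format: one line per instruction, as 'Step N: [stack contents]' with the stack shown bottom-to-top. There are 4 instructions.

Step 1: [18]
Step 2: [18, 5]
Step 3: [18, -5]
Step 4: [18, -5, 6]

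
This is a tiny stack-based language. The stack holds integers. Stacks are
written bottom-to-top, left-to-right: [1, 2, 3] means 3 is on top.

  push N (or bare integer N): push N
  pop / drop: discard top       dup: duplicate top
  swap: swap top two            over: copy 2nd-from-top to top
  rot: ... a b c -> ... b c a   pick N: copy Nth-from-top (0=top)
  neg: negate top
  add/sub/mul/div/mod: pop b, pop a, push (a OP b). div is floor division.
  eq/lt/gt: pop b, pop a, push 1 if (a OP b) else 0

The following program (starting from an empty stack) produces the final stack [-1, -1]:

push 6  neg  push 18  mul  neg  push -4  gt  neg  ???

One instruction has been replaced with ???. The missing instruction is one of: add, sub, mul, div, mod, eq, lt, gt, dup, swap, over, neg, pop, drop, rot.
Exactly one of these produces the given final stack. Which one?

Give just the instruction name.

Answer: dup

Derivation:
Stack before ???: [-1]
Stack after ???:  [-1, -1]
The instruction that transforms [-1] -> [-1, -1] is: dup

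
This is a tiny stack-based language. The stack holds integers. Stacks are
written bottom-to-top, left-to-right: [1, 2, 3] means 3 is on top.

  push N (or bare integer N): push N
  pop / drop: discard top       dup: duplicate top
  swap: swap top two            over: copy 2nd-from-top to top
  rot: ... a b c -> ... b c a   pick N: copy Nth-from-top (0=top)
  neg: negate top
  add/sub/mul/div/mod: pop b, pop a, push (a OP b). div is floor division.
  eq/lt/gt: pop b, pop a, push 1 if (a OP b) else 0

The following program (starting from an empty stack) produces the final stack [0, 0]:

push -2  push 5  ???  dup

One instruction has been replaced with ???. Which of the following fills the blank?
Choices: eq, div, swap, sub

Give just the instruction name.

Stack before ???: [-2, 5]
Stack after ???:  [0]
Checking each choice:
  eq: MATCH
  div: produces [-1, -1]
  swap: produces [5, -2, -2]
  sub: produces [-7, -7]


Answer: eq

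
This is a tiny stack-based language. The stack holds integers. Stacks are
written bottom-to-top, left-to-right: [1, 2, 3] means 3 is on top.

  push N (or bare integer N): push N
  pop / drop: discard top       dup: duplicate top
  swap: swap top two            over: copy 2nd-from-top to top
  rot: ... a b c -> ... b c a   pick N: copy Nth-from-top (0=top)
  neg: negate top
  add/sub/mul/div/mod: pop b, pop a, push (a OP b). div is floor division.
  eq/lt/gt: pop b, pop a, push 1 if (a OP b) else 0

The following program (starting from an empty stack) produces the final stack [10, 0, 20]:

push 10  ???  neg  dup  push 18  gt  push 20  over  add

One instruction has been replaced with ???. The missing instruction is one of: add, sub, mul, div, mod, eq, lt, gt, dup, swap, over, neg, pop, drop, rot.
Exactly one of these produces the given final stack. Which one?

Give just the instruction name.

Answer: neg

Derivation:
Stack before ???: [10]
Stack after ???:  [-10]
The instruction that transforms [10] -> [-10] is: neg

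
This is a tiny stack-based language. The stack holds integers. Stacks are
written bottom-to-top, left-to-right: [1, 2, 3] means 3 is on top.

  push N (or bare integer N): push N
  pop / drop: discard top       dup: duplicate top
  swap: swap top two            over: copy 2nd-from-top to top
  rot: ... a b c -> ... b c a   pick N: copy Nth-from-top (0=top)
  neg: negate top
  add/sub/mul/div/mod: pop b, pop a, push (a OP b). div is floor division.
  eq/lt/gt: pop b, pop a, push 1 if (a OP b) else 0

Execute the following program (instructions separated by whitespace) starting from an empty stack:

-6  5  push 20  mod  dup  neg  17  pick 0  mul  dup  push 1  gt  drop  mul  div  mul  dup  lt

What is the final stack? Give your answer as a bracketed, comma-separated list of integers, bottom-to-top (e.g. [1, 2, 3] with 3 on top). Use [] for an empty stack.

After 'push -6': [-6]
After 'push 5': [-6, 5]
After 'push 20': [-6, 5, 20]
After 'mod': [-6, 5]
After 'dup': [-6, 5, 5]
After 'neg': [-6, 5, -5]
After 'push 17': [-6, 5, -5, 17]
After 'pick 0': [-6, 5, -5, 17, 17]
After 'mul': [-6, 5, -5, 289]
After 'dup': [-6, 5, -5, 289, 289]
After 'push 1': [-6, 5, -5, 289, 289, 1]
After 'gt': [-6, 5, -5, 289, 1]
After 'drop': [-6, 5, -5, 289]
After 'mul': [-6, 5, -1445]
After 'div': [-6, -1]
After 'mul': [6]
After 'dup': [6, 6]
After 'lt': [0]

Answer: [0]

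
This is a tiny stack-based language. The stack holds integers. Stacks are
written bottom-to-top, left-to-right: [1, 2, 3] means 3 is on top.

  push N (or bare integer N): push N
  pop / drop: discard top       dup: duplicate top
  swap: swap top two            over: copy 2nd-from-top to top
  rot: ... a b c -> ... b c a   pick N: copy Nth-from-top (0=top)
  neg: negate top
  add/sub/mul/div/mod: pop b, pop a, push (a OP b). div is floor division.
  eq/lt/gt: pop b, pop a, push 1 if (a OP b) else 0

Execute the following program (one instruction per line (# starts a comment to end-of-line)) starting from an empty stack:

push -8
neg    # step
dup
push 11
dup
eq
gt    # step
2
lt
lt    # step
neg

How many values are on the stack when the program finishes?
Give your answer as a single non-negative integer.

After 'push -8': stack = [-8] (depth 1)
After 'neg': stack = [8] (depth 1)
After 'dup': stack = [8, 8] (depth 2)
After 'push 11': stack = [8, 8, 11] (depth 3)
After 'dup': stack = [8, 8, 11, 11] (depth 4)
After 'eq': stack = [8, 8, 1] (depth 3)
After 'gt': stack = [8, 1] (depth 2)
After 'push 2': stack = [8, 1, 2] (depth 3)
After 'lt': stack = [8, 1] (depth 2)
After 'lt': stack = [0] (depth 1)
After 'neg': stack = [0] (depth 1)

Answer: 1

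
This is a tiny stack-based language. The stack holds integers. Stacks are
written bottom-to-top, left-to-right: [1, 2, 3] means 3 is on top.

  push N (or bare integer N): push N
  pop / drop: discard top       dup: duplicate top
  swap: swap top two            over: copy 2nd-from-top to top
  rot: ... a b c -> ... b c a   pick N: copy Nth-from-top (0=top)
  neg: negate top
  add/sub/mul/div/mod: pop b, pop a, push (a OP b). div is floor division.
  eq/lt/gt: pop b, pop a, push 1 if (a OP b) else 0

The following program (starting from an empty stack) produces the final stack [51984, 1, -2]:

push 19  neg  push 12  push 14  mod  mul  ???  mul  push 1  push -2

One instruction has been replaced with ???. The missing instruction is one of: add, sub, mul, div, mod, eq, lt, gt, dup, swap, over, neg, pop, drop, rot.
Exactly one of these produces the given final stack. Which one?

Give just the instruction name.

Answer: dup

Derivation:
Stack before ???: [-228]
Stack after ???:  [-228, -228]
The instruction that transforms [-228] -> [-228, -228] is: dup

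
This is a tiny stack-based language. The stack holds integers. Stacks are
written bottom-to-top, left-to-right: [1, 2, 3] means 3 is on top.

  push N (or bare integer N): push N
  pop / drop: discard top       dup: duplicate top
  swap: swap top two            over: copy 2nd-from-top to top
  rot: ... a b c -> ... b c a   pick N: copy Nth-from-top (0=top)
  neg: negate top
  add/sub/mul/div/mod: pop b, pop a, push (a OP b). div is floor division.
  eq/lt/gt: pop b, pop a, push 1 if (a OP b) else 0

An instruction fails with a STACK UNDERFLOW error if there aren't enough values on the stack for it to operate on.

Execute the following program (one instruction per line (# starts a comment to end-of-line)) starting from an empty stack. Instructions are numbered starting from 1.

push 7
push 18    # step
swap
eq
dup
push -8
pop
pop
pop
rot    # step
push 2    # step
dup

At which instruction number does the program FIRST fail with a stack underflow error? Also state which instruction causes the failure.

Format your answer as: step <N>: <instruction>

Step 1 ('push 7'): stack = [7], depth = 1
Step 2 ('push 18'): stack = [7, 18], depth = 2
Step 3 ('swap'): stack = [18, 7], depth = 2
Step 4 ('eq'): stack = [0], depth = 1
Step 5 ('dup'): stack = [0, 0], depth = 2
Step 6 ('push -8'): stack = [0, 0, -8], depth = 3
Step 7 ('pop'): stack = [0, 0], depth = 2
Step 8 ('pop'): stack = [0], depth = 1
Step 9 ('pop'): stack = [], depth = 0
Step 10 ('rot'): needs 3 value(s) but depth is 0 — STACK UNDERFLOW

Answer: step 10: rot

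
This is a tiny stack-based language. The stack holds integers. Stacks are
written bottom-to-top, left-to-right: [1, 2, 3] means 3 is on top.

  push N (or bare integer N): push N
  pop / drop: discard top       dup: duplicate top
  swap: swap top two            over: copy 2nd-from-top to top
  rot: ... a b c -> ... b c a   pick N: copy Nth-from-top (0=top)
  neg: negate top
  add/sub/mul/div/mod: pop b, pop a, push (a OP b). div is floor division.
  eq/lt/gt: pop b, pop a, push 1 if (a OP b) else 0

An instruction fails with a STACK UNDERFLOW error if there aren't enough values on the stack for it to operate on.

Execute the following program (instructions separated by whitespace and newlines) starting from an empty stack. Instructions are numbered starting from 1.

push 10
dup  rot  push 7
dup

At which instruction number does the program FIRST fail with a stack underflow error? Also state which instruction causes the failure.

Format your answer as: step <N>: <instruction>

Answer: step 3: rot

Derivation:
Step 1 ('push 10'): stack = [10], depth = 1
Step 2 ('dup'): stack = [10, 10], depth = 2
Step 3 ('rot'): needs 3 value(s) but depth is 2 — STACK UNDERFLOW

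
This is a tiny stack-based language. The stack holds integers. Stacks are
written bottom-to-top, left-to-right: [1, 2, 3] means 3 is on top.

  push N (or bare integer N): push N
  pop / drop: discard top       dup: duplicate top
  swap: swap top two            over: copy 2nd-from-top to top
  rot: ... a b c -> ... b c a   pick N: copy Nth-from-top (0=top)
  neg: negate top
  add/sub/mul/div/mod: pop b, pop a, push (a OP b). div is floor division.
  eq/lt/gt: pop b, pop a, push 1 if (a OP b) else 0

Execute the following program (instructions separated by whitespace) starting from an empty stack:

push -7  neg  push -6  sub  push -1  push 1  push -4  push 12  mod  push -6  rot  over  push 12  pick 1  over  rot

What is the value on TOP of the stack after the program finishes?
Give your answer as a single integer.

Answer: 12

Derivation:
After 'push -7': [-7]
After 'neg': [7]
After 'push -6': [7, -6]
After 'sub': [13]
After 'push -1': [13, -1]
After 'push 1': [13, -1, 1]
After 'push -4': [13, -1, 1, -4]
After 'push 12': [13, -1, 1, -4, 12]
After 'mod': [13, -1, 1, 8]
After 'push -6': [13, -1, 1, 8, -6]
After 'rot': [13, -1, 8, -6, 1]
After 'over': [13, -1, 8, -6, 1, -6]
After 'push 12': [13, -1, 8, -6, 1, -6, 12]
After 'pick 1': [13, -1, 8, -6, 1, -6, 12, -6]
After 'over': [13, -1, 8, -6, 1, -6, 12, -6, 12]
After 'rot': [13, -1, 8, -6, 1, -6, -6, 12, 12]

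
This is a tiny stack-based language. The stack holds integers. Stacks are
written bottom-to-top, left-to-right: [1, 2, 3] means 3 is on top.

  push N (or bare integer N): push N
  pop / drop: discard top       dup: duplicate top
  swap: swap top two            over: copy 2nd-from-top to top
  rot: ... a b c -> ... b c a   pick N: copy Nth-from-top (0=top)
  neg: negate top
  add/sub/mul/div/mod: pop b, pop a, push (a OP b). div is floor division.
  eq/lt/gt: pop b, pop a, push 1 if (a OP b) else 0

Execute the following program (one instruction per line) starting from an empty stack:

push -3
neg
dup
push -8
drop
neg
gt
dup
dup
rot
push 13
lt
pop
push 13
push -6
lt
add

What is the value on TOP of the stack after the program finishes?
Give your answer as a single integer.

Answer: 1

Derivation:
After 'push -3': [-3]
After 'neg': [3]
After 'dup': [3, 3]
After 'push -8': [3, 3, -8]
After 'drop': [3, 3]
After 'neg': [3, -3]
After 'gt': [1]
After 'dup': [1, 1]
After 'dup': [1, 1, 1]
After 'rot': [1, 1, 1]
After 'push 13': [1, 1, 1, 13]
After 'lt': [1, 1, 1]
After 'pop': [1, 1]
After 'push 13': [1, 1, 13]
After 'push -6': [1, 1, 13, -6]
After 'lt': [1, 1, 0]
After 'add': [1, 1]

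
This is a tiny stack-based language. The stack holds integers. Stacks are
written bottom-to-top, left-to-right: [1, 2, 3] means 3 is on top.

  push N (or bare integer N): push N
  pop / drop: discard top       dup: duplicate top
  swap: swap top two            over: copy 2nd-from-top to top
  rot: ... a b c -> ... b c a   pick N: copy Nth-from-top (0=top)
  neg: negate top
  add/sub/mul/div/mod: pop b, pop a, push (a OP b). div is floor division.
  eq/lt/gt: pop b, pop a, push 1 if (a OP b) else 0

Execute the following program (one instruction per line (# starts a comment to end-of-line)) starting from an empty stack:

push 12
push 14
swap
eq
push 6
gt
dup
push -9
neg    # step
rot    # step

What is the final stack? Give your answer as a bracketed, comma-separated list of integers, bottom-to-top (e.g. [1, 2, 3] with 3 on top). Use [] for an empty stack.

After 'push 12': [12]
After 'push 14': [12, 14]
After 'swap': [14, 12]
After 'eq': [0]
After 'push 6': [0, 6]
After 'gt': [0]
After 'dup': [0, 0]
After 'push -9': [0, 0, -9]
After 'neg': [0, 0, 9]
After 'rot': [0, 9, 0]

Answer: [0, 9, 0]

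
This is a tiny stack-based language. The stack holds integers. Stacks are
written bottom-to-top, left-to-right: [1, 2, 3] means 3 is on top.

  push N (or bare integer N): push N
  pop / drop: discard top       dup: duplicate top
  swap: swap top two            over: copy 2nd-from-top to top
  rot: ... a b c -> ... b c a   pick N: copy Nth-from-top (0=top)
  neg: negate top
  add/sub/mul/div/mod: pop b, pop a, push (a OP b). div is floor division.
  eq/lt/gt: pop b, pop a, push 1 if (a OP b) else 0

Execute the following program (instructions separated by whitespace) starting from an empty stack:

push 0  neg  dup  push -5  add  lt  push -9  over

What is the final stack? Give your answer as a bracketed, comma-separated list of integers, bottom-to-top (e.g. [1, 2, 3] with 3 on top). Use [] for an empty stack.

Answer: [0, -9, 0]

Derivation:
After 'push 0': [0]
After 'neg': [0]
After 'dup': [0, 0]
After 'push -5': [0, 0, -5]
After 'add': [0, -5]
After 'lt': [0]
After 'push -9': [0, -9]
After 'over': [0, -9, 0]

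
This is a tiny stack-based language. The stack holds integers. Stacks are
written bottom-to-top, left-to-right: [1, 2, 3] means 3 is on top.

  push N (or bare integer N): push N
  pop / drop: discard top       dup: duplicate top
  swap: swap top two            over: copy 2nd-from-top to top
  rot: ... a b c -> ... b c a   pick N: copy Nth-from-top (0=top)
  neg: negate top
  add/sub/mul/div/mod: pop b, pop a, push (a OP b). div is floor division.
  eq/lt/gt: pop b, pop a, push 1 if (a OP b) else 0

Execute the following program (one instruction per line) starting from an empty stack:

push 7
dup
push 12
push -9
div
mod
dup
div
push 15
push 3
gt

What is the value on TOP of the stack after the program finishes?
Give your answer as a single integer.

Answer: 1

Derivation:
After 'push 7': [7]
After 'dup': [7, 7]
After 'push 12': [7, 7, 12]
After 'push -9': [7, 7, 12, -9]
After 'div': [7, 7, -2]
After 'mod': [7, -1]
After 'dup': [7, -1, -1]
After 'div': [7, 1]
After 'push 15': [7, 1, 15]
After 'push 3': [7, 1, 15, 3]
After 'gt': [7, 1, 1]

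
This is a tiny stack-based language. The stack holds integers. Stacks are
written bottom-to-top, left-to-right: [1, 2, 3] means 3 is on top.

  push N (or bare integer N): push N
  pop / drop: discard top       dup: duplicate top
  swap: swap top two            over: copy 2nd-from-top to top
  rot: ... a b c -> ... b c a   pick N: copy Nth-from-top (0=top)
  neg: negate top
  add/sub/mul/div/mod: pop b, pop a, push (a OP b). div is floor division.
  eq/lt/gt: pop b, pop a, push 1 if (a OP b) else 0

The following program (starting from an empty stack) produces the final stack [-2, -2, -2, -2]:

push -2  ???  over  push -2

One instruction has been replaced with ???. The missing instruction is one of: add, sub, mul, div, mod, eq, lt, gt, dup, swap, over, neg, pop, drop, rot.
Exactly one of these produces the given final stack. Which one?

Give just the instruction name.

Stack before ???: [-2]
Stack after ???:  [-2, -2]
The instruction that transforms [-2] -> [-2, -2] is: dup

Answer: dup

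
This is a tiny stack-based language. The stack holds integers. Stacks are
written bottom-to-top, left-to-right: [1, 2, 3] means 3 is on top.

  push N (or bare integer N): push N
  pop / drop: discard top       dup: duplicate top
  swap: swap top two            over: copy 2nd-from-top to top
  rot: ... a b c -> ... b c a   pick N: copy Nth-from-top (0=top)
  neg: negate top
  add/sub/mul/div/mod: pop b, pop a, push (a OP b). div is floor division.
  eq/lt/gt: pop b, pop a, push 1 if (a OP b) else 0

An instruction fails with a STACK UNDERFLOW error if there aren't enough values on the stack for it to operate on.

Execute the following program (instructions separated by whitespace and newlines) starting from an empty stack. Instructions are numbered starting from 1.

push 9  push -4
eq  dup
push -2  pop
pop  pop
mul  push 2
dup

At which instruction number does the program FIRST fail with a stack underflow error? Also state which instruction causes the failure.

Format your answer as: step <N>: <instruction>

Step 1 ('push 9'): stack = [9], depth = 1
Step 2 ('push -4'): stack = [9, -4], depth = 2
Step 3 ('eq'): stack = [0], depth = 1
Step 4 ('dup'): stack = [0, 0], depth = 2
Step 5 ('push -2'): stack = [0, 0, -2], depth = 3
Step 6 ('pop'): stack = [0, 0], depth = 2
Step 7 ('pop'): stack = [0], depth = 1
Step 8 ('pop'): stack = [], depth = 0
Step 9 ('mul'): needs 2 value(s) but depth is 0 — STACK UNDERFLOW

Answer: step 9: mul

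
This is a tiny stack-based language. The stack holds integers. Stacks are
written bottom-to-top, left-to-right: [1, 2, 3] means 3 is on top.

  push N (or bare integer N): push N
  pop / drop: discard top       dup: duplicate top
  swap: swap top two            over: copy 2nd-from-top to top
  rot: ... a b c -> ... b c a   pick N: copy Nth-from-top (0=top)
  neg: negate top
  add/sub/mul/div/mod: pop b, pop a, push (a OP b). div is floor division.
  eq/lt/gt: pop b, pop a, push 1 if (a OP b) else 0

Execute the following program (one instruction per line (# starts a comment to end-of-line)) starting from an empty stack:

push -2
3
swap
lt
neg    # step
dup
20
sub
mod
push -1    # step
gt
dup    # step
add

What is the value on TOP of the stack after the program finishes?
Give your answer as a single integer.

After 'push -2': [-2]
After 'push 3': [-2, 3]
After 'swap': [3, -2]
After 'lt': [0]
After 'neg': [0]
After 'dup': [0, 0]
After 'push 20': [0, 0, 20]
After 'sub': [0, -20]
After 'mod': [0]
After 'push -1': [0, -1]
After 'gt': [1]
After 'dup': [1, 1]
After 'add': [2]

Answer: 2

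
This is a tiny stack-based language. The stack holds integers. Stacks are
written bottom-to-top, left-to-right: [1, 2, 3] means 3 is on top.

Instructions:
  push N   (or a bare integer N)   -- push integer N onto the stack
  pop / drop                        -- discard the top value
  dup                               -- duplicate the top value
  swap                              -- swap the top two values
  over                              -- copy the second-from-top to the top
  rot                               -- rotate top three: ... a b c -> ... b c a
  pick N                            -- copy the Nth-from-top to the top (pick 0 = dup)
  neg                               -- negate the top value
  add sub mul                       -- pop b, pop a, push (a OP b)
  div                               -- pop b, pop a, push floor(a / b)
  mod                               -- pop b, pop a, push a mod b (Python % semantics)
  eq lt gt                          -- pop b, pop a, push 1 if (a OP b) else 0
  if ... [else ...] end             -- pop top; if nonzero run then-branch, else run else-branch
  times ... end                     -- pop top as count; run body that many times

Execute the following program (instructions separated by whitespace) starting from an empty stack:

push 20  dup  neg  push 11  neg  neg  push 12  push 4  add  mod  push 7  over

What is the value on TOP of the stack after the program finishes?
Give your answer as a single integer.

After 'push 20': [20]
After 'dup': [20, 20]
After 'neg': [20, -20]
After 'push 11': [20, -20, 11]
After 'neg': [20, -20, -11]
After 'neg': [20, -20, 11]
After 'push 12': [20, -20, 11, 12]
After 'push 4': [20, -20, 11, 12, 4]
After 'add': [20, -20, 11, 16]
After 'mod': [20, -20, 11]
After 'push 7': [20, -20, 11, 7]
After 'over': [20, -20, 11, 7, 11]

Answer: 11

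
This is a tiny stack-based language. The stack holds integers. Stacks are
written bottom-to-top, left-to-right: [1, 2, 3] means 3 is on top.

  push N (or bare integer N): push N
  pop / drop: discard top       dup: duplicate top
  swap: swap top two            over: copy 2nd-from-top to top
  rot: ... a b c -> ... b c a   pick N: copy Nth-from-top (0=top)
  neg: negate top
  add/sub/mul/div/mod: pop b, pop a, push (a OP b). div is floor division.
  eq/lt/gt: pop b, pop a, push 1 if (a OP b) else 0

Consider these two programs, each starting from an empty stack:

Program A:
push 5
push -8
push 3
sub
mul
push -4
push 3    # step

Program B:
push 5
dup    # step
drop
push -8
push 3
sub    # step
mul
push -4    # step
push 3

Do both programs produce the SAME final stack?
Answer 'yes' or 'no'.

Program A trace:
  After 'push 5': [5]
  After 'push -8': [5, -8]
  After 'push 3': [5, -8, 3]
  After 'sub': [5, -11]
  After 'mul': [-55]
  After 'push -4': [-55, -4]
  After 'push 3': [-55, -4, 3]
Program A final stack: [-55, -4, 3]

Program B trace:
  After 'push 5': [5]
  After 'dup': [5, 5]
  After 'drop': [5]
  After 'push -8': [5, -8]
  After 'push 3': [5, -8, 3]
  After 'sub': [5, -11]
  After 'mul': [-55]
  After 'push -4': [-55, -4]
  After 'push 3': [-55, -4, 3]
Program B final stack: [-55, -4, 3]
Same: yes

Answer: yes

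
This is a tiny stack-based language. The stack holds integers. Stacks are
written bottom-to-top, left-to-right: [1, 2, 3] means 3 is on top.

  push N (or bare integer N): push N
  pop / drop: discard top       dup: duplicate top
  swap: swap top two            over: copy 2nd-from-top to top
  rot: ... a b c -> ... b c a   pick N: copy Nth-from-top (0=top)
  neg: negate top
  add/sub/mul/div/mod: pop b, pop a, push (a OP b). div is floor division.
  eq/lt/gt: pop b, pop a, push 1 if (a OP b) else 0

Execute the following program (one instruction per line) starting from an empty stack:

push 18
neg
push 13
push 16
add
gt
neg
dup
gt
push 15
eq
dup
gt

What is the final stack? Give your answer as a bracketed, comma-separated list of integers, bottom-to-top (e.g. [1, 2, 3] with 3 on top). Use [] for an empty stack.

Answer: [0]

Derivation:
After 'push 18': [18]
After 'neg': [-18]
After 'push 13': [-18, 13]
After 'push 16': [-18, 13, 16]
After 'add': [-18, 29]
After 'gt': [0]
After 'neg': [0]
After 'dup': [0, 0]
After 'gt': [0]
After 'push 15': [0, 15]
After 'eq': [0]
After 'dup': [0, 0]
After 'gt': [0]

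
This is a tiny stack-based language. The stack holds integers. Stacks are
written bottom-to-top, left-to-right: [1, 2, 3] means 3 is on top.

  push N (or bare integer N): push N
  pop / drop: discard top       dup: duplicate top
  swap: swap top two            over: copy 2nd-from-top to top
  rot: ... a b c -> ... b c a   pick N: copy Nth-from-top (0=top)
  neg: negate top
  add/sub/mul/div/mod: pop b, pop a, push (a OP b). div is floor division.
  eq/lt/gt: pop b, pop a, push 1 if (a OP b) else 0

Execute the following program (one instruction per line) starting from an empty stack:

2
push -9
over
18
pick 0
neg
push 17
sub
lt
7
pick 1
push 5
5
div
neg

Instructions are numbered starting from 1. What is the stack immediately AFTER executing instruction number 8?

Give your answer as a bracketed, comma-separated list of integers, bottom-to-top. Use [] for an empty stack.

Step 1 ('2'): [2]
Step 2 ('push -9'): [2, -9]
Step 3 ('over'): [2, -9, 2]
Step 4 ('18'): [2, -9, 2, 18]
Step 5 ('pick 0'): [2, -9, 2, 18, 18]
Step 6 ('neg'): [2, -9, 2, 18, -18]
Step 7 ('push 17'): [2, -9, 2, 18, -18, 17]
Step 8 ('sub'): [2, -9, 2, 18, -35]

Answer: [2, -9, 2, 18, -35]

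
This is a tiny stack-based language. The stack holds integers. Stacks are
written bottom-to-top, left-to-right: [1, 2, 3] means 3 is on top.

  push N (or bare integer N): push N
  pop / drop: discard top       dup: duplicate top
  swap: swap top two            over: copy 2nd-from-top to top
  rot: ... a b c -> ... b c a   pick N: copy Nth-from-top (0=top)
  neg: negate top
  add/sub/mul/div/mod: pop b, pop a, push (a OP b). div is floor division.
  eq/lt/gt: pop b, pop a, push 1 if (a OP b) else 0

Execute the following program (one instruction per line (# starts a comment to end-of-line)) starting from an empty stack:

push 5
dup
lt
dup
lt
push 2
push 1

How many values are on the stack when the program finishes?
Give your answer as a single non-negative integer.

Answer: 3

Derivation:
After 'push 5': stack = [5] (depth 1)
After 'dup': stack = [5, 5] (depth 2)
After 'lt': stack = [0] (depth 1)
After 'dup': stack = [0, 0] (depth 2)
After 'lt': stack = [0] (depth 1)
After 'push 2': stack = [0, 2] (depth 2)
After 'push 1': stack = [0, 2, 1] (depth 3)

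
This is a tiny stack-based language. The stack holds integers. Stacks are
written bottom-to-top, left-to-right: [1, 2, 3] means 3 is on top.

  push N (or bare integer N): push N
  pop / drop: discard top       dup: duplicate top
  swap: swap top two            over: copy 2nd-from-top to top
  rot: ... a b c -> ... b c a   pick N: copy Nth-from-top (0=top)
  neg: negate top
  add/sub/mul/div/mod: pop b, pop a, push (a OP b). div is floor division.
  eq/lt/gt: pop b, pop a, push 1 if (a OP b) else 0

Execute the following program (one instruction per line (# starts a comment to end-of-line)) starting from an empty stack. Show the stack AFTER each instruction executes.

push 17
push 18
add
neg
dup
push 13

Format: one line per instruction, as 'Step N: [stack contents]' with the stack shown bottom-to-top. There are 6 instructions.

Step 1: [17]
Step 2: [17, 18]
Step 3: [35]
Step 4: [-35]
Step 5: [-35, -35]
Step 6: [-35, -35, 13]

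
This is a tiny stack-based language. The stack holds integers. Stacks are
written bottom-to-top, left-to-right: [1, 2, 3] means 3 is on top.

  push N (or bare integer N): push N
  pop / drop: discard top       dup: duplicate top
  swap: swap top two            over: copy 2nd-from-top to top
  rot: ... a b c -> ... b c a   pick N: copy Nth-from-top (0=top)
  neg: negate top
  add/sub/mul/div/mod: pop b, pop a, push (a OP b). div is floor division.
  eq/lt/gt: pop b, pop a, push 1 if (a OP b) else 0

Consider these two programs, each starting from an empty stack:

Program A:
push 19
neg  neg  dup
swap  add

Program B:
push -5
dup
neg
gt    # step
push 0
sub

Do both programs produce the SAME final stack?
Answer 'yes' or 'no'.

Program A trace:
  After 'push 19': [19]
  After 'neg': [-19]
  After 'neg': [19]
  After 'dup': [19, 19]
  After 'swap': [19, 19]
  After 'add': [38]
Program A final stack: [38]

Program B trace:
  After 'push -5': [-5]
  After 'dup': [-5, -5]
  After 'neg': [-5, 5]
  After 'gt': [0]
  After 'push 0': [0, 0]
  After 'sub': [0]
Program B final stack: [0]
Same: no

Answer: no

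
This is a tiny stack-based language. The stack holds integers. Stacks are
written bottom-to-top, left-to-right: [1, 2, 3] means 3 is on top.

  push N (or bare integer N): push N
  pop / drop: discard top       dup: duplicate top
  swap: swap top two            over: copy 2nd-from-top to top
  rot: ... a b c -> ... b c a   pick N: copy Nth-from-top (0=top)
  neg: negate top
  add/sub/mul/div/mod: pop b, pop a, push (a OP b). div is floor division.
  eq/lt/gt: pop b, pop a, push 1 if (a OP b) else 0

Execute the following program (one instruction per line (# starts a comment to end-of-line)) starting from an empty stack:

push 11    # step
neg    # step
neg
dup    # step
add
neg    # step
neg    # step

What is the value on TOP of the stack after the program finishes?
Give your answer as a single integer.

After 'push 11': [11]
After 'neg': [-11]
After 'neg': [11]
After 'dup': [11, 11]
After 'add': [22]
After 'neg': [-22]
After 'neg': [22]

Answer: 22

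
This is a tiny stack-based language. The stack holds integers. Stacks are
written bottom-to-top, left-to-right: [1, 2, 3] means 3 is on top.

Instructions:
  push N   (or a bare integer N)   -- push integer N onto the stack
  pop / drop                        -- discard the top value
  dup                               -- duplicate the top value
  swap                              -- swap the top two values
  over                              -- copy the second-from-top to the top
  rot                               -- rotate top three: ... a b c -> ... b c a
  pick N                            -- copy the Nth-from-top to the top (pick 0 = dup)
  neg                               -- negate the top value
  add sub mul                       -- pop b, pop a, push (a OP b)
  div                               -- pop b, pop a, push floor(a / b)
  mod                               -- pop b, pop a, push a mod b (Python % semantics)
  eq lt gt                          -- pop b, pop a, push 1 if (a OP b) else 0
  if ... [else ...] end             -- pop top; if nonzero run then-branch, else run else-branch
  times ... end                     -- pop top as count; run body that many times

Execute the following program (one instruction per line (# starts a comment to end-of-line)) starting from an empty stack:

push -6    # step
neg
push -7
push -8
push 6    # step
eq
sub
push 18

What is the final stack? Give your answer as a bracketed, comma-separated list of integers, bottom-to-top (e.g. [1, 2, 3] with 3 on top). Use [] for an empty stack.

Answer: [6, -7, 18]

Derivation:
After 'push -6': [-6]
After 'neg': [6]
After 'push -7': [6, -7]
After 'push -8': [6, -7, -8]
After 'push 6': [6, -7, -8, 6]
After 'eq': [6, -7, 0]
After 'sub': [6, -7]
After 'push 18': [6, -7, 18]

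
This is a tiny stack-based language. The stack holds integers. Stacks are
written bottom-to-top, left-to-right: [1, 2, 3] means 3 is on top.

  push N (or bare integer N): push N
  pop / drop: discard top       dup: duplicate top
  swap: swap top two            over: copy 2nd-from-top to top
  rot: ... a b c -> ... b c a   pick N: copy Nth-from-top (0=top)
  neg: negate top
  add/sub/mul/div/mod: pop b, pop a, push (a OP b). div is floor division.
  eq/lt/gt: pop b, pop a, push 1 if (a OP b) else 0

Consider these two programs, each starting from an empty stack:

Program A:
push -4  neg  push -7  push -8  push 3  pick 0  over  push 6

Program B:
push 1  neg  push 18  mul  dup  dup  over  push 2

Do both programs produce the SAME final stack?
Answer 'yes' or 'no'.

Answer: no

Derivation:
Program A trace:
  After 'push -4': [-4]
  After 'neg': [4]
  After 'push -7': [4, -7]
  After 'push -8': [4, -7, -8]
  After 'push 3': [4, -7, -8, 3]
  After 'pick 0': [4, -7, -8, 3, 3]
  After 'over': [4, -7, -8, 3, 3, 3]
  After 'push 6': [4, -7, -8, 3, 3, 3, 6]
Program A final stack: [4, -7, -8, 3, 3, 3, 6]

Program B trace:
  After 'push 1': [1]
  After 'neg': [-1]
  After 'push 18': [-1, 18]
  After 'mul': [-18]
  After 'dup': [-18, -18]
  After 'dup': [-18, -18, -18]
  After 'over': [-18, -18, -18, -18]
  After 'push 2': [-18, -18, -18, -18, 2]
Program B final stack: [-18, -18, -18, -18, 2]
Same: no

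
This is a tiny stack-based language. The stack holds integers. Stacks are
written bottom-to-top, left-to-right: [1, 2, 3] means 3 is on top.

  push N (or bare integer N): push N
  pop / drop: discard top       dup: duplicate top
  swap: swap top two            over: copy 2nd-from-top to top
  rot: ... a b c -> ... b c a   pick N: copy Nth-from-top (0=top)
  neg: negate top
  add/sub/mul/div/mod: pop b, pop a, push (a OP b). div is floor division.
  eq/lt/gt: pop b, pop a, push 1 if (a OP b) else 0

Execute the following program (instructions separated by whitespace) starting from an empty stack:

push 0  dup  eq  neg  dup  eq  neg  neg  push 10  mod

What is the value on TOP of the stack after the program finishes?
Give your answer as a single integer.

After 'push 0': [0]
After 'dup': [0, 0]
After 'eq': [1]
After 'neg': [-1]
After 'dup': [-1, -1]
After 'eq': [1]
After 'neg': [-1]
After 'neg': [1]
After 'push 10': [1, 10]
After 'mod': [1]

Answer: 1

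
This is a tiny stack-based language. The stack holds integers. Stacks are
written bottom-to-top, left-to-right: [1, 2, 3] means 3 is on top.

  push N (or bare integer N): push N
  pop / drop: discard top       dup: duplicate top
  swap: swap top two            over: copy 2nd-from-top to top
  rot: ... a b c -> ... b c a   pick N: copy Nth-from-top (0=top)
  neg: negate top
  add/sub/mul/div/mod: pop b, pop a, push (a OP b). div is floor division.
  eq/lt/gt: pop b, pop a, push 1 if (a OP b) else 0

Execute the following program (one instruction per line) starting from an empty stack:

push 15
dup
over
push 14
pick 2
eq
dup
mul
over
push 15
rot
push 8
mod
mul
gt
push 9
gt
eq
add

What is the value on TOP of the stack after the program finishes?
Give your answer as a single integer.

After 'push 15': [15]
After 'dup': [15, 15]
After 'over': [15, 15, 15]
After 'push 14': [15, 15, 15, 14]
After 'pick 2': [15, 15, 15, 14, 15]
After 'eq': [15, 15, 15, 0]
After 'dup': [15, 15, 15, 0, 0]
After 'mul': [15, 15, 15, 0]
After 'over': [15, 15, 15, 0, 15]
After 'push 15': [15, 15, 15, 0, 15, 15]
After 'rot': [15, 15, 15, 15, 15, 0]
After 'push 8': [15, 15, 15, 15, 15, 0, 8]
After 'mod': [15, 15, 15, 15, 15, 0]
After 'mul': [15, 15, 15, 15, 0]
After 'gt': [15, 15, 15, 1]
After 'push 9': [15, 15, 15, 1, 9]
After 'gt': [15, 15, 15, 0]
After 'eq': [15, 15, 0]
After 'add': [15, 15]

Answer: 15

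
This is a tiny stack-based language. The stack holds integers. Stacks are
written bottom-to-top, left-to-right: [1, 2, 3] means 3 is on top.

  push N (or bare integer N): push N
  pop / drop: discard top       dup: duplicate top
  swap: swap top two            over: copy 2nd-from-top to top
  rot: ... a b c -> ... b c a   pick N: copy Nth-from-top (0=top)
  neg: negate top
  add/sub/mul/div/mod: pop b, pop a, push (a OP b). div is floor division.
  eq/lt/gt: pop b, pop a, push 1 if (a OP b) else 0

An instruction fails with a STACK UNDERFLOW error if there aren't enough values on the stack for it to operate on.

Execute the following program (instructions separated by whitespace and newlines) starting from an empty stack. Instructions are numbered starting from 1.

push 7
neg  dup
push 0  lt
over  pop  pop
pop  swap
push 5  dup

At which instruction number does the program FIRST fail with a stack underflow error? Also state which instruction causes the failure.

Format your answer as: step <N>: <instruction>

Answer: step 10: swap

Derivation:
Step 1 ('push 7'): stack = [7], depth = 1
Step 2 ('neg'): stack = [-7], depth = 1
Step 3 ('dup'): stack = [-7, -7], depth = 2
Step 4 ('push 0'): stack = [-7, -7, 0], depth = 3
Step 5 ('lt'): stack = [-7, 1], depth = 2
Step 6 ('over'): stack = [-7, 1, -7], depth = 3
Step 7 ('pop'): stack = [-7, 1], depth = 2
Step 8 ('pop'): stack = [-7], depth = 1
Step 9 ('pop'): stack = [], depth = 0
Step 10 ('swap'): needs 2 value(s) but depth is 0 — STACK UNDERFLOW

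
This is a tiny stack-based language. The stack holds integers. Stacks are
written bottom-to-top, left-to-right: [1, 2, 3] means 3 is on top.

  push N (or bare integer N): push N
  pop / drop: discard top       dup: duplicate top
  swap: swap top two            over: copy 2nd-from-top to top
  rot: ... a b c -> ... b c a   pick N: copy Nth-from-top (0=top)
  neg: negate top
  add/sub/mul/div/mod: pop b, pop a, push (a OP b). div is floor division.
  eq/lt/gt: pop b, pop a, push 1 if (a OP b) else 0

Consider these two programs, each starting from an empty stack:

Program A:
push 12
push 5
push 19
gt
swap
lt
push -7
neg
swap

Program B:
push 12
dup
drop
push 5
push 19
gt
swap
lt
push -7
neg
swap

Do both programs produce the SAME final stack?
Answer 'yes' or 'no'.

Answer: yes

Derivation:
Program A trace:
  After 'push 12': [12]
  After 'push 5': [12, 5]
  After 'push 19': [12, 5, 19]
  After 'gt': [12, 0]
  After 'swap': [0, 12]
  After 'lt': [1]
  After 'push -7': [1, -7]
  After 'neg': [1, 7]
  After 'swap': [7, 1]
Program A final stack: [7, 1]

Program B trace:
  After 'push 12': [12]
  After 'dup': [12, 12]
  After 'drop': [12]
  After 'push 5': [12, 5]
  After 'push 19': [12, 5, 19]
  After 'gt': [12, 0]
  After 'swap': [0, 12]
  After 'lt': [1]
  After 'push -7': [1, -7]
  After 'neg': [1, 7]
  After 'swap': [7, 1]
Program B final stack: [7, 1]
Same: yes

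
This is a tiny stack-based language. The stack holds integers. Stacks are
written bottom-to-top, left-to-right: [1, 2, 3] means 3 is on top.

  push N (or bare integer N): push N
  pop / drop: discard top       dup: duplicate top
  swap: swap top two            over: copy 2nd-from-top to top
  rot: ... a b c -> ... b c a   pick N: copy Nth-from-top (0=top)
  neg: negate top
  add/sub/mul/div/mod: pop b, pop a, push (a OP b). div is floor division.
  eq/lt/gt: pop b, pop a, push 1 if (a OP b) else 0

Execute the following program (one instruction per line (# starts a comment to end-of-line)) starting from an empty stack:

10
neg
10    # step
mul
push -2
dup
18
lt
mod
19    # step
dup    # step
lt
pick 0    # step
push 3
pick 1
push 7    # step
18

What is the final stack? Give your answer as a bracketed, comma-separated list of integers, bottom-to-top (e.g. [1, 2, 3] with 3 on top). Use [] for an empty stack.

After 'push 10': [10]
After 'neg': [-10]
After 'push 10': [-10, 10]
After 'mul': [-100]
After 'push -2': [-100, -2]
After 'dup': [-100, -2, -2]
After 'push 18': [-100, -2, -2, 18]
After 'lt': [-100, -2, 1]
After 'mod': [-100, 0]
After 'push 19': [-100, 0, 19]
After 'dup': [-100, 0, 19, 19]
After 'lt': [-100, 0, 0]
After 'pick 0': [-100, 0, 0, 0]
After 'push 3': [-100, 0, 0, 0, 3]
After 'pick 1': [-100, 0, 0, 0, 3, 0]
After 'push 7': [-100, 0, 0, 0, 3, 0, 7]
After 'push 18': [-100, 0, 0, 0, 3, 0, 7, 18]

Answer: [-100, 0, 0, 0, 3, 0, 7, 18]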